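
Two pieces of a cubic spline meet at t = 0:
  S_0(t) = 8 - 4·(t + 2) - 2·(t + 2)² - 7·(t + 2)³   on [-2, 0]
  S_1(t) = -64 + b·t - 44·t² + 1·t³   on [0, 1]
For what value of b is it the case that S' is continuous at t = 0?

-96

S_0'(t) = -4 - 4·(t + 2) - 21·(t + 2)², so S_0'(0) = -96. On the right, S_1'(0) = b, so b = -96.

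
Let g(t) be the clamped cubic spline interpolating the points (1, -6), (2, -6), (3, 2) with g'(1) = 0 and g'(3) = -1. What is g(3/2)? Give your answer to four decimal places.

-6.7813

Let M_i = g''(x_i). Step sizes h_i = 1, 1; slopes of the chords Δ_i = (y_(i+1) - y_i)/h_i = 0, 8.
  1·M_0 + 4·M_1 + 1·M_2 = 6(Δ_1 - Δ_0) = 48
Clamped end conditions give two more equations: 2h_0·M_0 + h_0·M_1 = 6(Δ_0 - g'(1)) = 0 and h_1·M_1 + 2h_1·M_2 = 6(g'(3) - Δ_1) = -54.
Forward elimination and back-substitution give M_0 = -25/2, M_1 = 25, M_2 = -79/2.
On [1, 2], g(t) = -6 + 0·(t - 1) - 25/4·(t - 1)² + 25/4·(t - 1)³.
With (t - 1) = 1/2: g(3/2) = -217/32.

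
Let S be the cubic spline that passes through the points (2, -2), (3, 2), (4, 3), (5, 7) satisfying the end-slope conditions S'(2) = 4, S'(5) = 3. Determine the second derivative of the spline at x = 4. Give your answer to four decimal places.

8.1333

Put M_i = S'' at the i-th knot. Here h = (1, 1, 1) and Δ = (4, 1, 4), so the interior equations h_(i-1)·M_(i-1) + 2(h_(i-1)+h_i)·M_i + h_i·M_(i+1) = 6(Δ_i − Δ_(i-1)) read
  1·M_0 + 4·M_1 + 1·M_2 = 6(Δ_1 - Δ_0) = -18
  1·M_1 + 4·M_2 + 1·M_3 = 6(Δ_2 - Δ_1) = 18
Clamped end conditions give two more equations: 2h_0·M_0 + h_0·M_1 = 6(Δ_0 - S'(2)) = 0 and h_2·M_2 + 2h_2·M_3 = 6(S'(5) - Δ_2) = -6.
Forward elimination and back-substitution give M_0 = 56/15, M_1 = -112/15, M_2 = 122/15, M_3 = -106/15.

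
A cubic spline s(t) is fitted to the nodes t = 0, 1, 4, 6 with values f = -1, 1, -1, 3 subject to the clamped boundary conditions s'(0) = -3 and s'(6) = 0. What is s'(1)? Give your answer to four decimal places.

Write m_i for s''(x_i). With h_i = 1, 3, 2 and divided differences Δ_i = 2, -2/3, 2, the continuity of s' gives the tridiagonal system
  1·m_0 + 8·m_1 + 3·m_2 = 6(Δ_1 - Δ_0) = -16
  3·m_1 + 10·m_2 + 2·m_3 = 6(Δ_2 - Δ_1) = 16
Clamped end conditions give two more equations: 2h_0·m_0 + h_0·m_1 = 6(Δ_0 - s'(0)) = 30 and h_2·m_2 + 2h_2·m_3 = 6(s'(6) - Δ_2) = -12.
Solving the tridiagonal system: m_0 = 700/39, m_1 = -230/39, m_2 = 172/39, m_3 = -203/39.
On [1, 4], s'(t) = b_1 + 2c_1·(t - 1) + 3d_1·(t - 1)² with b_1 = Δ_1 - h_1(2m_1 + m_2)/6 = 118/39, c_1 = m_1/2 = -115/39, d_1 = (m_2 - m_1)/(6h_1) = 67/117. So s'(1) = 118/39.

3.0256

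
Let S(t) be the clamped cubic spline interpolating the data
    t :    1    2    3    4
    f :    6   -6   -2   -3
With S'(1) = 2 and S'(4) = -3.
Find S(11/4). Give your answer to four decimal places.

Let m_i = S''(x_i). Step sizes h_i = 1, 1, 1; slopes of the chords Δ_i = (y_(i+1) - y_i)/h_i = -12, 4, -1.
  1·m_0 + 4·m_1 + 1·m_2 = 6(Δ_1 - Δ_0) = 96
  1·m_1 + 4·m_2 + 1·m_3 = 6(Δ_2 - Δ_1) = -30
Clamped end conditions give two more equations: 2h_0·m_0 + h_0·m_1 = 6(Δ_0 - S'(1)) = -84 and h_2·m_2 + 2h_2·m_3 = 6(S'(4) - Δ_2) = -12.
Solving the tridiagonal system: m_0 = -968/15, m_1 = 676/15, m_2 = -296/15, m_3 = 58/15.
On [2, 3], S(t) = -6 - 116/15·(t - 2) + 338/15·(t - 2)² - 54/5·(t - 2)³.
With (t - 2) = 3/4: S(11/4) = -589/160.

-3.6813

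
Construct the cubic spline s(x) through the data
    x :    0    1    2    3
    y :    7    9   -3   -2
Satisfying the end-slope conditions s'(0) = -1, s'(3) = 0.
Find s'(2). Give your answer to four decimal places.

Let M_i = s''(x_i). Step sizes h_i = 1, 1, 1; slopes of the chords Δ_i = (y_(i+1) - y_i)/h_i = 2, -12, 1.
  1·M_0 + 4·M_1 + 1·M_2 = 6(Δ_1 - Δ_0) = -84
  1·M_1 + 4·M_2 + 1·M_3 = 6(Δ_2 - Δ_1) = 78
Clamped end conditions give two more equations: 2h_0·M_0 + h_0·M_1 = 6(Δ_0 - s'(0)) = 18 and h_2·M_2 + 2h_2·M_3 = 6(s'(3) - Δ_2) = -6.
Solving the tridiagonal system: M_0 = 406/15, M_1 = -542/15, M_2 = 502/15, M_3 = -296/15.
On [2, 3], s'(x) = b_2 + 2c_2·(x - 2) + 3d_2·(x - 2)² with b_2 = Δ_2 - h_2(2M_2 + M_3)/6 = -103/15, c_2 = M_2/2 = 251/15, d_2 = (M_3 - M_2)/(6h_2) = -133/15. So s'(2) = -103/15.

-6.8667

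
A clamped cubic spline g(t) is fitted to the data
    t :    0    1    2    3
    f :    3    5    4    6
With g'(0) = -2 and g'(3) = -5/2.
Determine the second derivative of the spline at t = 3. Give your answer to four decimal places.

Write M_i for g''(x_i). With h_i = 1, 1, 1 and divided differences Δ_i = 2, -1, 2, the continuity of g' gives the tridiagonal system
  1·M_0 + 4·M_1 + 1·M_2 = 6(Δ_1 - Δ_0) = -18
  1·M_1 + 4·M_2 + 1·M_3 = 6(Δ_2 - Δ_1) = 18
Clamped end conditions give two more equations: 2h_0·M_0 + h_0·M_1 = 6(Δ_0 - g'(0)) = 24 and h_2·M_2 + 2h_2·M_3 = 6(g'(3) - Δ_2) = -27.
Solving: M_0 = 271/15, M_1 = -182/15, M_2 = 187/15, M_3 = -296/15.

-19.7333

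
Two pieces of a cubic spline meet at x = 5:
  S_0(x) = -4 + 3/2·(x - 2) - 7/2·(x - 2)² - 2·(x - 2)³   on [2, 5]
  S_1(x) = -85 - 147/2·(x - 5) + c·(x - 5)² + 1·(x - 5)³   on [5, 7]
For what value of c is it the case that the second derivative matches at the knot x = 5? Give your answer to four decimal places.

S_0''(x) = -7 - 12·(x - 2), so S_0''(5) = -43. On the right, S_1''(5) = 2c, so c = -43/2.

-21.5000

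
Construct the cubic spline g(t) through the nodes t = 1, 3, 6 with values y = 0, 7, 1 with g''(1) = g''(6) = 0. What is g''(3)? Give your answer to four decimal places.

-3.3000

Write m_i for g''(x_i). With h_i = 2, 3 and divided differences Δ_i = 7/2, -2, the continuity of g' gives the tridiagonal system
  2·m_0 + 10·m_1 + 3·m_2 = 6(Δ_1 - Δ_0) = -33
Natural end conditions: m_0 = m_2 = 0.
Solving the tridiagonal system: m_0 = 0, m_1 = -33/10, m_2 = 0.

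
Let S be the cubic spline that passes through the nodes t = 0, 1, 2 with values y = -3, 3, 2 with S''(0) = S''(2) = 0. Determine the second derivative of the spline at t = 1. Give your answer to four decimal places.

-10.5000

Put M_i = S'' at the i-th knot. Here h = (1, 1) and Δ = (6, -1), so the interior equations h_(i-1)·M_(i-1) + 2(h_(i-1)+h_i)·M_i + h_i·M_(i+1) = 6(Δ_i − Δ_(i-1)) read
  1·M_0 + 4·M_1 + 1·M_2 = 6(Δ_1 - Δ_0) = -42
Natural end conditions: M_0 = M_2 = 0.
Forward elimination and back-substitution give M_0 = 0, M_1 = -21/2, M_2 = 0.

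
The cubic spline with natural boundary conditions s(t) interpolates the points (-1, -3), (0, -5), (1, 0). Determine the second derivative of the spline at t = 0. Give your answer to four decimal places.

Write M_i for s''(x_i). With h_i = 1, 1 and divided differences Δ_i = -2, 5, the continuity of s' gives the tridiagonal system
  1·M_0 + 4·M_1 + 1·M_2 = 6(Δ_1 - Δ_0) = 42
Natural end conditions: M_0 = M_2 = 0.
Hence M_0 = 0, M_1 = 21/2, M_2 = 0.

10.5000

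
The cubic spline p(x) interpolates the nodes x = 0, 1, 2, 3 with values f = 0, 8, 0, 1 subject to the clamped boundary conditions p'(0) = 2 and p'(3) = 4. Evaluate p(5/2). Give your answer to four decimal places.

Put M_i = p'' at the i-th knot. Here h = (1, 1, 1) and Δ = (8, -8, 1), so the interior equations h_(i-1)·M_(i-1) + 2(h_(i-1)+h_i)·M_i + h_i·M_(i+1) = 6(Δ_i − Δ_(i-1)) read
  1·M_0 + 4·M_1 + 1·M_2 = 6(Δ_1 - Δ_0) = -96
  1·M_1 + 4·M_2 + 1·M_3 = 6(Δ_2 - Δ_1) = 54
Clamped end conditions give two more equations: 2h_0·M_0 + h_0·M_1 = 6(Δ_0 - p'(0)) = 36 and h_2·M_2 + 2h_2·M_3 = 6(p'(3) - Δ_2) = 18.
Solving: M_0 = 566/15, M_1 = -592/15, M_2 = 362/15, M_3 = -46/15.
On [2, 3], p(x) = 0 - 98/15·(x - 2) + 181/15·(x - 2)² - 68/15·(x - 2)³.
With (x - 2) = 1/2: p(5/2) = -49/60.

-0.8167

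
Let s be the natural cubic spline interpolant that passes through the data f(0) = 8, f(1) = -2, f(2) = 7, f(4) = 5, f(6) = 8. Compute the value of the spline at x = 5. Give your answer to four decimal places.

Put m_i = s'' at the i-th knot. Here h = (1, 1, 2, 2) and Δ = (-10, 9, -1, 3/2), so the interior equations h_(i-1)·m_(i-1) + 2(h_(i-1)+h_i)·m_i + h_i·m_(i+1) = 6(Δ_i − Δ_(i-1)) read
  1·m_0 + 4·m_1 + 1·m_2 = 6(Δ_1 - Δ_0) = 114
  1·m_1 + 6·m_2 + 2·m_3 = 6(Δ_2 - Δ_1) = -60
  2·m_2 + 8·m_3 + 2·m_4 = 6(Δ_3 - Δ_2) = 15
Natural end conditions: m_0 = m_4 = 0.
Hence m_0 = 0, m_1 = 921/28, m_2 = -123/7, m_3 = 351/56, m_4 = 0.
On [4, 6], s(x) = 5 - 75/28·(x - 4) + 351/112·(x - 4)² - 117/224·(x - 4)³.
With (x - 4) = 1: s(5) = 1105/224.

4.9330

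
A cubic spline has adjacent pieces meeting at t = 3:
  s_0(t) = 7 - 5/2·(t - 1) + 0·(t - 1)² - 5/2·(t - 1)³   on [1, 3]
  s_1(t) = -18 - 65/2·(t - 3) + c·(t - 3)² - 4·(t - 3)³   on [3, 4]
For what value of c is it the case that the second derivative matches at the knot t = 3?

s_0''(t) = 0 - 15·(t - 1), so s_0''(3) = -30. On the right, s_1''(3) = 2c, so c = -15.

-15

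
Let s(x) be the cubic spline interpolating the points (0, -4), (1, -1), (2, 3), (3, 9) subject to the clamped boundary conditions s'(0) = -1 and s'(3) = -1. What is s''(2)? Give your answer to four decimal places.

Put M_i = s'' at the i-th knot. Here h = (1, 1, 1) and Δ = (3, 4, 6), so the interior equations h_(i-1)·M_(i-1) + 2(h_(i-1)+h_i)·M_i + h_i·M_(i+1) = 6(Δ_i − Δ_(i-1)) read
  1·M_0 + 4·M_1 + 1·M_2 = 6(Δ_1 - Δ_0) = 6
  1·M_1 + 4·M_2 + 1·M_3 = 6(Δ_2 - Δ_1) = 12
Clamped end conditions give two more equations: 2h_0·M_0 + h_0·M_1 = 6(Δ_0 - s'(0)) = 24 and h_2·M_2 + 2h_2·M_3 = 6(s'(3) - Δ_2) = -42.
Hence M_0 = 72/5, M_1 = -24/5, M_2 = 54/5, M_3 = -132/5.

10.8000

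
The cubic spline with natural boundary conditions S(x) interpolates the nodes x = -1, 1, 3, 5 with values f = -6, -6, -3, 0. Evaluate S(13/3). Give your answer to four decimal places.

Put σ_i = S'' at the i-th knot. Here h = (2, 2, 2) and Δ = (0, 3/2, 3/2), so the interior equations h_(i-1)·σ_(i-1) + 2(h_(i-1)+h_i)·σ_i + h_i·σ_(i+1) = 6(Δ_i − Δ_(i-1)) read
  2·σ_0 + 8·σ_1 + 2·σ_2 = 6(Δ_1 - Δ_0) = 9
  2·σ_1 + 8·σ_2 + 2·σ_3 = 6(Δ_2 - Δ_1) = 0
Natural end conditions: σ_0 = σ_3 = 0.
Solving the tridiagonal system: σ_0 = 0, σ_1 = 6/5, σ_2 = -3/10, σ_3 = 0.
On [3, 5], S(x) = -3 + 17/10·(x - 3) - 3/20·(x - 3)² + 1/40·(x - 3)³.
With (x - 3) = 4/3: S(13/3) = -127/135.

-0.9407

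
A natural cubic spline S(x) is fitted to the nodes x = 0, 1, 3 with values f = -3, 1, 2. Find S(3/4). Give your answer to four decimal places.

With m_i denoting the second derivative at x_i, h_i = 1, 2, and Δ_i = (y_(i+1) − y_i)/h_i = 4, 1/2:
  1·m_0 + 6·m_1 + 2·m_2 = 6(Δ_1 - Δ_0) = -21
Natural end conditions: m_0 = m_2 = 0.
Hence m_0 = 0, m_1 = -7/2, m_2 = 0.
On [0, 1], S(x) = -3 + 55/12·x + 0·x² - 7/12·x³.
With x = 3/4: S(3/4) = 49/256.

0.1914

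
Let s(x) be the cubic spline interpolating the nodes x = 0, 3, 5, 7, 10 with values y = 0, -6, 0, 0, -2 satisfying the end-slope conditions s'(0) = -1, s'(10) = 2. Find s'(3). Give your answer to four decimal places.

With M_i denoting the second derivative at x_i, h_i = 3, 2, 2, 3, and Δ_i = (y_(i+1) − y_i)/h_i = -2, 3, 0, -2/3:
  3·M_0 + 10·M_1 + 2·M_2 = 6(Δ_1 - Δ_0) = 30
  2·M_1 + 8·M_2 + 2·M_3 = 6(Δ_2 - Δ_1) = -18
  2·M_2 + 10·M_3 + 3·M_4 = 6(Δ_3 - Δ_2) = -4
Clamped end conditions give two more equations: 2h_0·M_0 + h_0·M_1 = 6(Δ_0 - s'(0)) = -6 and h_3·M_3 + 2h_3·M_4 = 6(s'(10) - Δ_3) = 16.
Solving the tridiagonal system: M_0 = -113/34, M_1 = 79/17, M_2 = -13/4, M_3 = -11/17, M_4 = 305/102.
On [3, 5], s'(x) = b_1 + 2c_1·(x - 3) + 3d_1·(x - 3)² with b_1 = Δ_1 - h_1(2M_1 + M_2)/6 = 67/68, c_1 = M_1/2 = 79/34, d_1 = (M_2 - M_1)/(6h_1) = -179/272. So s'(3) = 67/68.

0.9853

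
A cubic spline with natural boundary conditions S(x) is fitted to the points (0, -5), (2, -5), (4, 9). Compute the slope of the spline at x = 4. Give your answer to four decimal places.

With m_i denoting the second derivative at x_i, h_i = 2, 2, and Δ_i = (y_(i+1) − y_i)/h_i = 0, 7:
  2·m_0 + 8·m_1 + 2·m_2 = 6(Δ_1 - Δ_0) = 42
Natural end conditions: m_0 = m_2 = 0.
Solving: m_0 = 0, m_1 = 21/4, m_2 = 0.
On [2, 4], S'(x) = b_1 + 2c_1·(x - 2) + 3d_1·(x - 2)² with b_1 = Δ_1 - h_1(2m_1 + m_2)/6 = 7/2, c_1 = m_1/2 = 21/8, d_1 = (m_2 - m_1)/(6h_1) = -7/16. So S'(4) = 35/4.

8.7500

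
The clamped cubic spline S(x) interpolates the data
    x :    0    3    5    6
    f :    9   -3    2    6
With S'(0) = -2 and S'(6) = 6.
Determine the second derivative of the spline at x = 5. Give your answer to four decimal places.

Put m_i = S'' at the i-th knot. Here h = (3, 2, 1) and Δ = (-4, 5/2, 4), so the interior equations h_(i-1)·m_(i-1) + 2(h_(i-1)+h_i)·m_i + h_i·m_(i+1) = 6(Δ_i − Δ_(i-1)) read
  3·m_0 + 10·m_1 + 2·m_2 = 6(Δ_1 - Δ_0) = 39
  2·m_1 + 6·m_2 + 1·m_3 = 6(Δ_2 - Δ_1) = 9
Clamped end conditions give two more equations: 2h_0·m_0 + h_0·m_1 = 6(Δ_0 - S'(0)) = -12 and h_2·m_2 + 2h_2·m_3 = 6(S'(6) - Δ_2) = 12.
Forward elimination and back-substitution give m_0 = -275/57, m_1 = 322/57, m_2 = -86/57, m_3 = 385/57.

-1.5088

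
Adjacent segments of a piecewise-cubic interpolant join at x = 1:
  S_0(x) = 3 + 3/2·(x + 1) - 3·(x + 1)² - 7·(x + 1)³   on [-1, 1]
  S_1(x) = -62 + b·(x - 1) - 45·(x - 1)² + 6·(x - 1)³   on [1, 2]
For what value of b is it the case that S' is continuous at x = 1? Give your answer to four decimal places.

S_0'(x) = 3/2 - 6·(x + 1) - 21·(x + 1)², so S_0'(1) = -189/2. On the right, S_1'(1) = b, so b = -189/2.

-94.5000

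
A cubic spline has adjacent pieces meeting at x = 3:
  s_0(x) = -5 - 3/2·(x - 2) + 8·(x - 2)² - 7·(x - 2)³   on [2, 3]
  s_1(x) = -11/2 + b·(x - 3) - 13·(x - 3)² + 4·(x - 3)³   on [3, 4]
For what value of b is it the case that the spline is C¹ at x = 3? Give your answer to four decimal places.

-6.5000

s_0'(x) = -3/2 + 16·(x - 2) - 21·(x - 2)², so s_0'(3) = -13/2. On the right, s_1'(3) = b, so b = -13/2.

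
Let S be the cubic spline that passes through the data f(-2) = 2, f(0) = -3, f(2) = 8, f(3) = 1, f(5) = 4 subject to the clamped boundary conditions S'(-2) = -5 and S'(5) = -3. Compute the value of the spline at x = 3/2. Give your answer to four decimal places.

Put M_i = S'' at the i-th knot. Here h = (2, 2, 1, 2) and Δ = (-5/2, 11/2, -7, 3/2), so the interior equations h_(i-1)·M_(i-1) + 2(h_(i-1)+h_i)·M_i + h_i·M_(i+1) = 6(Δ_i − Δ_(i-1)) read
  2·M_0 + 8·M_1 + 2·M_2 = 6(Δ_1 - Δ_0) = 48
  2·M_1 + 6·M_2 + 1·M_3 = 6(Δ_2 - Δ_1) = -75
  1·M_2 + 6·M_3 + 2·M_4 = 6(Δ_3 - Δ_2) = 51
Clamped end conditions give two more equations: 2h_0·M_0 + h_0·M_1 = 6(Δ_0 - S'(-2)) = 15 and h_3·M_3 + 2h_3·M_4 = 6(S'(5) - Δ_3) = -27.
Hence M_0 = -227/122, M_1 = 1369/122, M_2 = -2321/122, M_3 = 1019/61, M_4 = -3685/244.
On [0, 2], S(x) = -3 + 266/61·x + 1369/244·x² - 615/244·x³.
With x = 3/2: S(3/2) = 14949/1952.

7.6583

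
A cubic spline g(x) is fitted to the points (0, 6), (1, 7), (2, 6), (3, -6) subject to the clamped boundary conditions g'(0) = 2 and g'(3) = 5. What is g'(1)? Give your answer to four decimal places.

Put σ_i = g'' at the i-th knot. Here h = (1, 1, 1) and Δ = (1, -1, -12), so the interior equations h_(i-1)·σ_(i-1) + 2(h_(i-1)+h_i)·σ_i + h_i·σ_(i+1) = 6(Δ_i − Δ_(i-1)) read
  1·σ_0 + 4·σ_1 + 1·σ_2 = 6(Δ_1 - Δ_0) = -12
  1·σ_1 + 4·σ_2 + 1·σ_3 = 6(Δ_2 - Δ_1) = -66
Clamped end conditions give two more equations: 2h_0·σ_0 + h_0·σ_1 = 6(Δ_0 - g'(0)) = -6 and h_2·σ_2 + 2h_2·σ_3 = 6(g'(3) - Δ_2) = 102.
Solving the tridiagonal system: σ_0 = -34/5, σ_1 = 38/5, σ_2 = -178/5, σ_3 = 344/5.
On [1, 2], g'(x) = b_1 + 2c_1·(x - 1) + 3d_1·(x - 1)² with b_1 = Δ_1 - h_1(2σ_1 + σ_2)/6 = 12/5, c_1 = σ_1/2 = 19/5, d_1 = (σ_2 - σ_1)/(6h_1) = -36/5. So g'(1) = 12/5.

2.4000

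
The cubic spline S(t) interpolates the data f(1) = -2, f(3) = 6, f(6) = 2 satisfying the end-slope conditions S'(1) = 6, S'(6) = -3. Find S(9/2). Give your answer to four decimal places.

Write M_i for S''(x_i). With h_i = 2, 3 and divided differences Δ_i = 4, -4/3, the continuity of S' gives the tridiagonal system
  2·M_0 + 10·M_1 + 3·M_2 = 6(Δ_1 - Δ_0) = -32
Clamped end conditions give two more equations: 2h_0·M_0 + h_0·M_1 = 6(Δ_0 - S'(1)) = -12 and h_1·M_1 + 2h_1·M_2 = 6(S'(6) - Δ_1) = -10.
Solving: M_0 = -8/5, M_1 = -14/5, M_2 = -4/15.
On [3, 6], S(t) = 6 + 8/5·(t - 3) - 7/5·(t - 3)² + 19/135·(t - 3)³.
With (t - 3) = 3/2: S(9/2) = 229/40.

5.7250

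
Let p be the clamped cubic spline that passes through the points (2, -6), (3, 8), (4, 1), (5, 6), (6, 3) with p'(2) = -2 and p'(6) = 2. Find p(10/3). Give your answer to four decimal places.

With σ_i denoting the second derivative at x_i, h_i = 1, 1, 1, 1, and Δ_i = (y_(i+1) − y_i)/h_i = 14, -7, 5, -3:
  1·σ_0 + 4·σ_1 + 1·σ_2 = 6(Δ_1 - Δ_0) = -126
  1·σ_1 + 4·σ_2 + 1·σ_3 = 6(Δ_2 - Δ_1) = 72
  1·σ_2 + 4·σ_3 + 1·σ_4 = 6(Δ_3 - Δ_2) = -48
Clamped end conditions give two more equations: 2h_0·σ_0 + h_0·σ_1 = 6(Δ_0 - p'(2)) = 96 and h_3·σ_3 + 2h_3·σ_4 = 6(p'(6) - Δ_3) = 30.
Solving the tridiagonal system: σ_0 = 2203/28, σ_1 = -859/14, σ_2 = 163/4, σ_3 = -415/14, σ_4 = 835/28.
On [3, 4], p(x) = 8 + 373/56·(x - 3) - 859/28·(x - 3)² + 953/56·(x - 3)³.
With (x - 3) = 1/3: p(10/3) = 2813/378.

7.4418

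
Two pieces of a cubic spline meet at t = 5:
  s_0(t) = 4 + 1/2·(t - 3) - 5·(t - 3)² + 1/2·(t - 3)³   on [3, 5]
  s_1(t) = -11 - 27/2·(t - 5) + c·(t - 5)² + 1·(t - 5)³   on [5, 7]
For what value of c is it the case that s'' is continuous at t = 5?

s_0''(t) = -10 + 3·(t - 3), so s_0''(5) = -4. On the right, s_1''(5) = 2c, so c = -2.

-2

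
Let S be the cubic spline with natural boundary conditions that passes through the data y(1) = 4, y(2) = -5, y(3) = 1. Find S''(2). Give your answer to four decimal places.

22.5000

Write M_i for S''(x_i). With h_i = 1, 1 and divided differences Δ_i = -9, 6, the continuity of S' gives the tridiagonal system
  1·M_0 + 4·M_1 + 1·M_2 = 6(Δ_1 - Δ_0) = 90
Natural end conditions: M_0 = M_2 = 0.
Solving: M_0 = 0, M_1 = 45/2, M_2 = 0.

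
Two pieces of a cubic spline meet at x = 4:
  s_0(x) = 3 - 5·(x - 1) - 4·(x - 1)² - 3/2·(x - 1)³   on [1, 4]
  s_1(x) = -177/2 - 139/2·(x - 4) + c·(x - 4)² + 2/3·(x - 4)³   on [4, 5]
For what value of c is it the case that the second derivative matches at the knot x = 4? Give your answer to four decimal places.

-17.5000

s_0''(x) = -8 - 9·(x - 1), so s_0''(4) = -35. On the right, s_1''(4) = 2c, so c = -35/2.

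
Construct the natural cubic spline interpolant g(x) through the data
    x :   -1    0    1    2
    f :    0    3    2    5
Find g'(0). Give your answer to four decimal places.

0.3333

With m_i denoting the second derivative at x_i, h_i = 1, 1, 1, and Δ_i = (y_(i+1) − y_i)/h_i = 3, -1, 3:
  1·m_0 + 4·m_1 + 1·m_2 = 6(Δ_1 - Δ_0) = -24
  1·m_1 + 4·m_2 + 1·m_3 = 6(Δ_2 - Δ_1) = 24
Natural end conditions: m_0 = m_3 = 0.
Hence m_0 = 0, m_1 = -8, m_2 = 8, m_3 = 0.
On [0, 1], g'(x) = b_1 + 2c_1·x + 3d_1·x² with b_1 = Δ_1 - h_1(2m_1 + m_2)/6 = 1/3, c_1 = m_1/2 = -4, d_1 = (m_2 - m_1)/(6h_1) = 8/3. So g'(0) = 1/3.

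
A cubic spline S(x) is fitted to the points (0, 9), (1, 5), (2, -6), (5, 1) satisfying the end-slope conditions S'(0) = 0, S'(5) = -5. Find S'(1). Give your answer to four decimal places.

With M_i denoting the second derivative at x_i, h_i = 1, 1, 3, and Δ_i = (y_(i+1) − y_i)/h_i = -4, -11, 7/3:
  1·M_0 + 4·M_1 + 1·M_2 = 6(Δ_1 - Δ_0) = -42
  1·M_1 + 8·M_2 + 3·M_3 = 6(Δ_2 - Δ_1) = 80
Clamped end conditions give two more equations: 2h_0·M_0 + h_0·M_1 = 6(Δ_0 - S'(0)) = -24 and h_2·M_2 + 2h_2·M_3 = 6(S'(5) - Δ_2) = -44.
Forward elimination and back-substitution give M_0 = -150/29, M_1 = -396/29, M_2 = 516/29, M_3 = -1412/87.
On [1, 2], S'(x) = b_1 + 2c_1·(x - 1) + 3d_1·(x - 1)² with b_1 = Δ_1 - h_1(2M_1 + M_2)/6 = -273/29, c_1 = M_1/2 = -198/29, d_1 = (M_2 - M_1)/(6h_1) = 152/29. So S'(1) = -273/29.

-9.4138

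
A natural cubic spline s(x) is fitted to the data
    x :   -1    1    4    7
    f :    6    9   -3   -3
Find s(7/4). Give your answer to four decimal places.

7.0015

With σ_i denoting the second derivative at x_i, h_i = 2, 3, 3, and Δ_i = (y_(i+1) − y_i)/h_i = 3/2, -4, 0:
  2·σ_0 + 10·σ_1 + 3·σ_2 = 6(Δ_1 - Δ_0) = -33
  3·σ_1 + 12·σ_2 + 3·σ_3 = 6(Δ_2 - Δ_1) = 24
Natural end conditions: σ_0 = σ_3 = 0.
Solving: σ_0 = 0, σ_1 = -156/37, σ_2 = 113/37, σ_3 = 0.
On [1, 4], s(x) = 9 - 97/74·(x - 1) - 78/37·(x - 1)² + 269/666·(x - 1)³.
With (x - 1) = 3/4: s(7/4) = 33159/4736.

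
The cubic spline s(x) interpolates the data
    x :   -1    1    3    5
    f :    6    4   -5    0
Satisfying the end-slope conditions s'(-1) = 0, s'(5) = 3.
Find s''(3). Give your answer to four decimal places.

Put σ_i = s'' at the i-th knot. Here h = (2, 2, 2) and Δ = (-1, -9/2, 5/2), so the interior equations h_(i-1)·σ_(i-1) + 2(h_(i-1)+h_i)·σ_i + h_i·σ_(i+1) = 6(Δ_i − Δ_(i-1)) read
  2·σ_0 + 8·σ_1 + 2·σ_2 = 6(Δ_1 - Δ_0) = -21
  2·σ_1 + 8·σ_2 + 2·σ_3 = 6(Δ_2 - Δ_1) = 42
Clamped end conditions give two more equations: 2h_0·σ_0 + h_0·σ_1 = 6(Δ_0 - s'(-1)) = -6 and h_2·σ_2 + 2h_2·σ_3 = 6(s'(5) - Δ_2) = 3.
Solving: σ_0 = 4/5, σ_1 = -23/5, σ_2 = 71/10, σ_3 = -14/5.

7.1000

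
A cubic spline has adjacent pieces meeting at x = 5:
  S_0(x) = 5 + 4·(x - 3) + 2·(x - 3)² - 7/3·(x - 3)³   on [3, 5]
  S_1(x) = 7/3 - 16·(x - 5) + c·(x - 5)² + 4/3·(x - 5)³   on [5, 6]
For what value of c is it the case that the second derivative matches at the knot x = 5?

-12

S_0''(x) = 4 - 14·(x - 3), so S_0''(5) = -24. On the right, S_1''(5) = 2c, so c = -12.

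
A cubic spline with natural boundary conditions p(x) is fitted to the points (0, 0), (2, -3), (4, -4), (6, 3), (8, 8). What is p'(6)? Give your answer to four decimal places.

Write M_i for p''(x_i). With h_i = 2, 2, 2, 2 and divided differences Δ_i = -3/2, -1/2, 7/2, 5/2, the continuity of p' gives the tridiagonal system
  2·M_0 + 8·M_1 + 2·M_2 = 6(Δ_1 - Δ_0) = 6
  2·M_1 + 8·M_2 + 2·M_3 = 6(Δ_2 - Δ_1) = 24
  2·M_2 + 8·M_3 + 2·M_4 = 6(Δ_3 - Δ_2) = -6
Natural end conditions: M_0 = M_4 = 0.
Forward elimination and back-substitution give M_0 = 0, M_1 = -3/28, M_2 = 24/7, M_3 = -45/28, M_4 = 0.
On [6, 8], p'(x) = b_3 + 2c_3·(x - 6) + 3d_3·(x - 6)² with b_3 = Δ_3 - h_3(2M_3 + M_4)/6 = 25/7, c_3 = M_3/2 = -45/56, d_3 = (M_4 - M_3)/(6h_3) = 15/112. So p'(6) = 25/7.

3.5714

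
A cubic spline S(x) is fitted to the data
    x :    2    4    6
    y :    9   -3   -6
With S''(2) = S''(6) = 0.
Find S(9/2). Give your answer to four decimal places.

-4.4883

Put m_i = S'' at the i-th knot. Here h = (2, 2) and Δ = (-6, -3/2), so the interior equations h_(i-1)·m_(i-1) + 2(h_(i-1)+h_i)·m_i + h_i·m_(i+1) = 6(Δ_i − Δ_(i-1)) read
  2·m_0 + 8·m_1 + 2·m_2 = 6(Δ_1 - Δ_0) = 27
Natural end conditions: m_0 = m_2 = 0.
Solving: m_0 = 0, m_1 = 27/8, m_2 = 0.
On [4, 6], S(x) = -3 - 15/4·(x - 4) + 27/16·(x - 4)² - 9/32·(x - 4)³.
With (x - 4) = 1/2: S(9/2) = -1149/256.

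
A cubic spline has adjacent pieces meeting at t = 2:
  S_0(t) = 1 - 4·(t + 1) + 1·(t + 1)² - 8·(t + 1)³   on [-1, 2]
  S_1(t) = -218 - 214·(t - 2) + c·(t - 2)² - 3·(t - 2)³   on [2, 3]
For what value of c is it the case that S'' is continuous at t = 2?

-71

S_0''(t) = 2 - 48·(t + 1), so S_0''(2) = -142. On the right, S_1''(2) = 2c, so c = -71.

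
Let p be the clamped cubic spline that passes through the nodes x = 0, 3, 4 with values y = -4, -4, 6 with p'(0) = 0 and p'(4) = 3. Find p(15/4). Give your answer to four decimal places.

4.4902

Write M_i for p''(x_i). With h_i = 3, 1 and divided differences Δ_i = 0, 10, the continuity of p' gives the tridiagonal system
  3·M_0 + 8·M_1 + 1·M_2 = 6(Δ_1 - Δ_0) = 60
Clamped end conditions give two more equations: 2h_0·M_0 + h_0·M_1 = 6(Δ_0 - p'(0)) = 0 and h_1·M_1 + 2h_1·M_2 = 6(p'(4) - Δ_1) = -42.
Forward elimination and back-substitution give M_0 = -27/4, M_1 = 27/2, M_2 = -111/4.
On [3, 4], p(x) = -4 + 81/8·(x - 3) + 27/4·(x - 3)² - 55/8·(x - 3)³.
With (x - 3) = 3/4: p(15/4) = 2299/512.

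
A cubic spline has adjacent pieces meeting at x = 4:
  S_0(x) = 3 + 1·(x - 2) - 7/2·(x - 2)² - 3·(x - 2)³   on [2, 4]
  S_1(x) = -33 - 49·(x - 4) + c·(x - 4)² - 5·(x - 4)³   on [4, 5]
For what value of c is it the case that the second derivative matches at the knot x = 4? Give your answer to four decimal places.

-21.5000

S_0''(x) = -7 - 18·(x - 2), so S_0''(4) = -43. On the right, S_1''(4) = 2c, so c = -43/2.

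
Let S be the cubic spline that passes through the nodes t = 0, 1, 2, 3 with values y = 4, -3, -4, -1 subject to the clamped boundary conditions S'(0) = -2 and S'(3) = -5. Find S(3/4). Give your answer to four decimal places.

With m_i denoting the second derivative at x_i, h_i = 1, 1, 1, and Δ_i = (y_(i+1) − y_i)/h_i = -7, -1, 3:
  1·m_0 + 4·m_1 + 1·m_2 = 6(Δ_1 - Δ_0) = 36
  1·m_1 + 4·m_2 + 1·m_3 = 6(Δ_2 - Δ_1) = 24
Clamped end conditions give two more equations: 2h_0·m_0 + h_0·m_1 = 6(Δ_0 - S'(0)) = -30 and h_2·m_2 + 2h_2·m_3 = 6(S'(3) - Δ_2) = -48.
Solving: m_0 = -104/5, m_1 = 58/5, m_2 = 52/5, m_3 = -146/5.
On [0, 1], S(t) = 4 - 2·t - 52/5·t² + 27/5·t³.
With t = 3/4: S(3/4) = -343/320.

-1.0719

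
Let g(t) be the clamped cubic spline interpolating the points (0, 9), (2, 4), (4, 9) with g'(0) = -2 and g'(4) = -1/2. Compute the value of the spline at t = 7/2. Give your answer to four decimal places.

Let M_i = g''(x_i). Step sizes h_i = 2, 2; slopes of the chords Δ_i = (y_(i+1) - y_i)/h_i = -5/2, 5/2.
  2·M_0 + 8·M_1 + 2·M_2 = 6(Δ_1 - Δ_0) = 30
Clamped end conditions give two more equations: 2h_0·M_0 + h_0·M_1 = 6(Δ_0 - g'(0)) = -3 and h_1·M_1 + 2h_1·M_2 = 6(g'(4) - Δ_1) = -18.
Solving: M_0 = -33/8, M_1 = 27/4, M_2 = -63/8.
On [2, 4], g(t) = 4 + 5/8·(t - 2) + 27/8·(t - 2)² - 39/32·(t - 2)³.
With (t - 2) = 3/2: g(7/2) = 2155/256.

8.4180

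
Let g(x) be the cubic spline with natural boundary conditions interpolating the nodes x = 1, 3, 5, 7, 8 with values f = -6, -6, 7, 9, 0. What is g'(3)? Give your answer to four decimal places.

Put m_i = g'' at the i-th knot. Here h = (2, 2, 2, 1) and Δ = (0, 13/2, 1, -9), so the interior equations h_(i-1)·m_(i-1) + 2(h_(i-1)+h_i)·m_i + h_i·m_(i+1) = 6(Δ_i − Δ_(i-1)) read
  2·m_0 + 8·m_1 + 2·m_2 = 6(Δ_1 - Δ_0) = 39
  2·m_1 + 8·m_2 + 2·m_3 = 6(Δ_2 - Δ_1) = -33
  2·m_2 + 6·m_3 + 1·m_4 = 6(Δ_3 - Δ_2) = -60
Natural end conditions: m_0 = m_4 = 0.
Solving: m_0 = 0, m_1 = 234/41, m_2 = -273/82, m_3 = -729/82, m_4 = 0.
On [3, 5], g'(x) = b_1 + 2c_1·(x - 3) + 3d_1·(x - 3)² with b_1 = Δ_1 - h_1(2m_1 + m_2)/6 = 156/41, c_1 = m_1/2 = 117/41, d_1 = (m_2 - m_1)/(6h_1) = -247/328. So g'(3) = 156/41.

3.8049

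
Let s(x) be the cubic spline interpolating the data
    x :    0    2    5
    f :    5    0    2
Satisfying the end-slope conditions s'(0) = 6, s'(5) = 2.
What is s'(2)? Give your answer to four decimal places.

-4.0500

With M_i denoting the second derivative at x_i, h_i = 2, 3, and Δ_i = (y_(i+1) − y_i)/h_i = -5/2, 2/3:
  2·M_0 + 10·M_1 + 3·M_2 = 6(Δ_1 - Δ_0) = 19
Clamped end conditions give two more equations: 2h_0·M_0 + h_0·M_1 = 6(Δ_0 - s'(0)) = -51 and h_1·M_1 + 2h_1·M_2 = 6(s'(5) - Δ_1) = 8.
Solving the tridiagonal system: M_0 = -309/20, M_1 = 27/5, M_2 = -41/30.
On [2, 5], s'(x) = b_1 + 2c_1·(x - 2) + 3d_1·(x - 2)² with b_1 = Δ_1 - h_1(2M_1 + M_2)/6 = -81/20, c_1 = M_1/2 = 27/10, d_1 = (M_2 - M_1)/(6h_1) = -203/540. So s'(2) = -81/20.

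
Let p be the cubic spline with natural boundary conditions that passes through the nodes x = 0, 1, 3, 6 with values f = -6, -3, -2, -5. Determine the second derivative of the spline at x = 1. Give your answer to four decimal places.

Let m_i = p''(x_i). Step sizes h_i = 1, 2, 3; slopes of the chords Δ_i = (y_(i+1) - y_i)/h_i = 3, 1/2, -1.
  1·m_0 + 6·m_1 + 2·m_2 = 6(Δ_1 - Δ_0) = -15
  2·m_1 + 10·m_2 + 3·m_3 = 6(Δ_2 - Δ_1) = -9
Natural end conditions: m_0 = m_3 = 0.
Solving: m_0 = 0, m_1 = -33/14, m_2 = -3/7, m_3 = 0.

-2.3571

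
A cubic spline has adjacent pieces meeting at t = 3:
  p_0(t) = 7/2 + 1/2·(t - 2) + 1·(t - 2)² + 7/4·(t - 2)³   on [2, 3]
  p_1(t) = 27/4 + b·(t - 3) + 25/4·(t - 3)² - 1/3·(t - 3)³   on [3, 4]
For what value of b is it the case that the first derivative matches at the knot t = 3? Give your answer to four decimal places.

7.7500

p_0'(t) = 1/2 + 2·(t - 2) + 21/4·(t - 2)², so p_0'(3) = 31/4. On the right, p_1'(3) = b, so b = 31/4.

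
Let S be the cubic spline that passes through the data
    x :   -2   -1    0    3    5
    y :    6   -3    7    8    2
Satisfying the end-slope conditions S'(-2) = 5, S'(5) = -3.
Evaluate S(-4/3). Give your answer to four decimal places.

With σ_i denoting the second derivative at x_i, h_i = 1, 1, 3, 2, and Δ_i = (y_(i+1) − y_i)/h_i = -9, 10, 1/3, -3:
  1·σ_0 + 4·σ_1 + 1·σ_2 = 6(Δ_1 - Δ_0) = 114
  1·σ_1 + 8·σ_2 + 3·σ_3 = 6(Δ_2 - Δ_1) = -58
  3·σ_2 + 10·σ_3 + 2·σ_4 = 6(Δ_3 - Δ_2) = -20
Clamped end conditions give two more equations: 2h_0·σ_0 + h_0·σ_1 = 6(Δ_0 - S'(-2)) = -84 and h_3·σ_3 + 2h_3·σ_4 = 6(S'(5) - Δ_3) = 0.
Forward elimination and back-substitution give σ_0 = -9352/141, σ_1 = 6860/141, σ_2 = -2014/141, σ_3 = 358/141, σ_4 = -179/141.
On [-2, -1], S(x) = 6 + 5·(x + 2) - 4676/141·(x + 2)² + 2702/141·(x + 2)³.
With (x + 2) = 2/3: S(-4/3) = 1036/3807.

0.2721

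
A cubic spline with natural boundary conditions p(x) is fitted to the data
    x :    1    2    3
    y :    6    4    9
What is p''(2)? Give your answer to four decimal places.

With m_i denoting the second derivative at x_i, h_i = 1, 1, and Δ_i = (y_(i+1) − y_i)/h_i = -2, 5:
  1·m_0 + 4·m_1 + 1·m_2 = 6(Δ_1 - Δ_0) = 42
Natural end conditions: m_0 = m_2 = 0.
Solving: m_0 = 0, m_1 = 21/2, m_2 = 0.

10.5000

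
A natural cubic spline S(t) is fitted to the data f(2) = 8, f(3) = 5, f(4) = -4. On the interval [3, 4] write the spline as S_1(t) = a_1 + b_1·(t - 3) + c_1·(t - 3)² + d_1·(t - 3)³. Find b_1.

Let M_i = S''(x_i). Step sizes h_i = 1, 1; slopes of the chords Δ_i = (y_(i+1) - y_i)/h_i = -3, -9.
  1·M_0 + 4·M_1 + 1·M_2 = 6(Δ_1 - Δ_0) = -36
Natural end conditions: M_0 = M_2 = 0.
Solving: M_0 = 0, M_1 = -9, M_2 = 0.
On [3, 4], with S_1(t) = a_1 + b_1·(t - 3) + c_1·(t - 3)² + d_1·(t - 3)³: c_1 = M_1/2 = -9/2, d_1 = (M_2 - M_1)/(6h_1) = 3/2, b_1 = Δ_1 - h_1(2M_1 + M_2)/6 = -6.

-6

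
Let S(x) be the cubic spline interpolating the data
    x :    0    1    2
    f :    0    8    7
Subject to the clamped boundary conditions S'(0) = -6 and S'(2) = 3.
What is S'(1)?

6

Let M_i = S''(x_i). Step sizes h_i = 1, 1; slopes of the chords Δ_i = (y_(i+1) - y_i)/h_i = 8, -1.
  1·M_0 + 4·M_1 + 1·M_2 = 6(Δ_1 - Δ_0) = -54
Clamped end conditions give two more equations: 2h_0·M_0 + h_0·M_1 = 6(Δ_0 - S'(0)) = 84 and h_1·M_1 + 2h_1·M_2 = 6(S'(2) - Δ_1) = 24.
Forward elimination and back-substitution give M_0 = 60, M_1 = -36, M_2 = 30.
On [1, 2], S'(x) = b_1 + 2c_1·(x - 1) + 3d_1·(x - 1)² with b_1 = Δ_1 - h_1(2M_1 + M_2)/6 = 6, c_1 = M_1/2 = -18, d_1 = (M_2 - M_1)/(6h_1) = 11. So S'(1) = 6.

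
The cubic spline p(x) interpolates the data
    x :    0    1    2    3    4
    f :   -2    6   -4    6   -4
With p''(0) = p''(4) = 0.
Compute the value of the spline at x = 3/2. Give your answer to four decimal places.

Put σ_i = p'' at the i-th knot. Here h = (1, 1, 1, 1) and Δ = (8, -10, 10, -10), so the interior equations h_(i-1)·σ_(i-1) + 2(h_(i-1)+h_i)·σ_i + h_i·σ_(i+1) = 6(Δ_i − Δ_(i-1)) read
  1·σ_0 + 4·σ_1 + 1·σ_2 = 6(Δ_1 - Δ_0) = -108
  1·σ_1 + 4·σ_2 + 1·σ_3 = 6(Δ_2 - Δ_1) = 120
  1·σ_2 + 4·σ_3 + 1·σ_4 = 6(Δ_3 - Δ_2) = -120
Natural end conditions: σ_0 = σ_4 = 0.
Solving the tridiagonal system: σ_0 = 0, σ_1 = -555/14, σ_2 = 354/7, σ_3 = -597/14, σ_4 = 0.
On [1, 2], p(x) = 6 - 73/14·(x - 1) - 555/28·(x - 1)² + 421/28·(x - 1)³.
With (x - 1) = 1/2: p(3/2) = 71/224.

0.3170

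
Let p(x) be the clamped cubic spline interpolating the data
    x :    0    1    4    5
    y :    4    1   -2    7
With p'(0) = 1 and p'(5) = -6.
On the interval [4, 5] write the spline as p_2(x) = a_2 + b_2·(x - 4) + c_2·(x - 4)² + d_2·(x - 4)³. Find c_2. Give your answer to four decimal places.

7.5714

With m_i denoting the second derivative at x_i, h_i = 1, 3, 1, and Δ_i = (y_(i+1) − y_i)/h_i = -3, -1, 9:
  1·m_0 + 8·m_1 + 3·m_2 = 6(Δ_1 - Δ_0) = 12
  3·m_1 + 8·m_2 + 1·m_3 = 6(Δ_2 - Δ_1) = 60
Clamped end conditions give two more equations: 2h_0·m_0 + h_0·m_1 = 6(Δ_0 - p'(0)) = -24 and h_2·m_2 + 2h_2·m_3 = 6(p'(5) - Δ_2) = -90.
Forward elimination and back-substitution give m_0 = -74/7, m_1 = -20/7, m_2 = 106/7, m_3 = -368/7.
On [4, 5], with p_2(x) = a_2 + b_2·(x - 4) + c_2·(x - 4)² + d_2·(x - 4)³: c_2 = m_2/2 = 53/7, d_2 = (m_3 - m_2)/(6h_2) = -79/7, b_2 = Δ_2 - h_2(2m_2 + m_3)/6 = 89/7.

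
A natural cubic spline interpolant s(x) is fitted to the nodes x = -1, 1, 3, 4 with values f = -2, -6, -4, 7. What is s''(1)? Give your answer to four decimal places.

-0.2727

Put σ_i = s'' at the i-th knot. Here h = (2, 2, 1) and Δ = (-2, 1, 11), so the interior equations h_(i-1)·σ_(i-1) + 2(h_(i-1)+h_i)·σ_i + h_i·σ_(i+1) = 6(Δ_i − Δ_(i-1)) read
  2·σ_0 + 8·σ_1 + 2·σ_2 = 6(Δ_1 - Δ_0) = 18
  2·σ_1 + 6·σ_2 + 1·σ_3 = 6(Δ_2 - Δ_1) = 60
Natural end conditions: σ_0 = σ_3 = 0.
Solving: σ_0 = 0, σ_1 = -3/11, σ_2 = 111/11, σ_3 = 0.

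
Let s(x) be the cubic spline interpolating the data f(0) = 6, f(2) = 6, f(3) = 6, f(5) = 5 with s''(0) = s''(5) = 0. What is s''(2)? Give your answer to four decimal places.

With σ_i denoting the second derivative at x_i, h_i = 2, 1, 2, and Δ_i = (y_(i+1) − y_i)/h_i = 0, 0, -1/2:
  2·σ_0 + 6·σ_1 + 1·σ_2 = 6(Δ_1 - Δ_0) = 0
  1·σ_1 + 6·σ_2 + 2·σ_3 = 6(Δ_2 - Δ_1) = -3
Natural end conditions: σ_0 = σ_3 = 0.
Hence σ_0 = 0, σ_1 = 3/35, σ_2 = -18/35, σ_3 = 0.

0.0857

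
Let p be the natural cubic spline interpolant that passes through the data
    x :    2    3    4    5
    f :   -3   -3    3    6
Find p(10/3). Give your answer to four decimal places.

Write σ_i for p''(x_i). With h_i = 1, 1, 1 and divided differences Δ_i = 0, 6, 3, the continuity of p' gives the tridiagonal system
  1·σ_0 + 4·σ_1 + 1·σ_2 = 6(Δ_1 - Δ_0) = 36
  1·σ_1 + 4·σ_2 + 1·σ_3 = 6(Δ_2 - Δ_1) = -18
Natural end conditions: σ_0 = σ_3 = 0.
Solving the tridiagonal system: σ_0 = 0, σ_1 = 54/5, σ_2 = -36/5, σ_3 = 0.
On [3, 4], p(x) = -3 + 18/5·(x - 3) + 27/5·(x - 3)² - 3·(x - 3)³.
With (x - 3) = 1/3: p(10/3) = -59/45.

-1.3111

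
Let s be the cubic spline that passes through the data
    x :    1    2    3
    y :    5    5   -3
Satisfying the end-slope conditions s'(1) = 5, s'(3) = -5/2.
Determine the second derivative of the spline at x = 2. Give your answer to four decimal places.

Write M_i for s''(x_i). With h_i = 1, 1 and divided differences Δ_i = 0, -8, the continuity of s' gives the tridiagonal system
  1·M_0 + 4·M_1 + 1·M_2 = 6(Δ_1 - Δ_0) = -48
Clamped end conditions give two more equations: 2h_0·M_0 + h_0·M_1 = 6(Δ_0 - s'(1)) = -30 and h_1·M_1 + 2h_1·M_2 = 6(s'(3) - Δ_1) = 33.
Forward elimination and back-substitution give M_0 = -27/4, M_1 = -33/2, M_2 = 99/4.

-16.5000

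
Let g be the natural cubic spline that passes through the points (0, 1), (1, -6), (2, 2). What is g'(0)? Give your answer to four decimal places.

Let M_i = g''(x_i). Step sizes h_i = 1, 1; slopes of the chords Δ_i = (y_(i+1) - y_i)/h_i = -7, 8.
  1·M_0 + 4·M_1 + 1·M_2 = 6(Δ_1 - Δ_0) = 90
Natural end conditions: M_0 = M_2 = 0.
Forward elimination and back-substitution give M_0 = 0, M_1 = 45/2, M_2 = 0.
On [0, 1], g'(x) = b_0 + 2c_0·x + 3d_0·x² with b_0 = Δ_0 - h_0(2M_0 + M_1)/6 = -43/4, c_0 = M_0/2 = 0, d_0 = (M_1 - M_0)/(6h_0) = 15/4. So g'(0) = -43/4.

-10.7500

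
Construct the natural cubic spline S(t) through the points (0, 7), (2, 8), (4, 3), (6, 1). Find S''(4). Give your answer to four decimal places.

Write m_i for S''(x_i). With h_i = 2, 2, 2 and divided differences Δ_i = 1/2, -5/2, -1, the continuity of S' gives the tridiagonal system
  2·m_0 + 8·m_1 + 2·m_2 = 6(Δ_1 - Δ_0) = -18
  2·m_1 + 8·m_2 + 2·m_3 = 6(Δ_2 - Δ_1) = 9
Natural end conditions: m_0 = m_3 = 0.
Hence m_0 = 0, m_1 = -27/10, m_2 = 9/5, m_3 = 0.

1.8000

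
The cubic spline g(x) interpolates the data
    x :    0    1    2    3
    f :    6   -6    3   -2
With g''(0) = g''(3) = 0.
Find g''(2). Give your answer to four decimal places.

-30.8000

With M_i denoting the second derivative at x_i, h_i = 1, 1, 1, and Δ_i = (y_(i+1) − y_i)/h_i = -12, 9, -5:
  1·M_0 + 4·M_1 + 1·M_2 = 6(Δ_1 - Δ_0) = 126
  1·M_1 + 4·M_2 + 1·M_3 = 6(Δ_2 - Δ_1) = -84
Natural end conditions: M_0 = M_3 = 0.
Solving the tridiagonal system: M_0 = 0, M_1 = 196/5, M_2 = -154/5, M_3 = 0.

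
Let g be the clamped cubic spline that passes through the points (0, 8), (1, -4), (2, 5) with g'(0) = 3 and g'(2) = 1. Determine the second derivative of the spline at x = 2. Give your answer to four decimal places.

With σ_i denoting the second derivative at x_i, h_i = 1, 1, and Δ_i = (y_(i+1) − y_i)/h_i = -12, 9:
  1·σ_0 + 4·σ_1 + 1·σ_2 = 6(Δ_1 - Δ_0) = 126
Clamped end conditions give two more equations: 2h_0·σ_0 + h_0·σ_1 = 6(Δ_0 - g'(0)) = -90 and h_1·σ_1 + 2h_1·σ_2 = 6(g'(2) - Δ_1) = -48.
Solving the tridiagonal system: σ_0 = -155/2, σ_1 = 65, σ_2 = -113/2.

-56.5000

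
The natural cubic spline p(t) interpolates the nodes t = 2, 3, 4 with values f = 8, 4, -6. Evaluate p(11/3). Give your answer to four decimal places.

Write M_i for p''(x_i). With h_i = 1, 1 and divided differences Δ_i = -4, -10, the continuity of p' gives the tridiagonal system
  1·M_0 + 4·M_1 + 1·M_2 = 6(Δ_1 - Δ_0) = -36
Natural end conditions: M_0 = M_2 = 0.
Forward elimination and back-substitution give M_0 = 0, M_1 = -9, M_2 = 0.
On [3, 4], p(t) = 4 - 7·(t - 3) - 9/2·(t - 3)² + 3/2·(t - 3)³.
With (t - 3) = 2/3: p(11/3) = -20/9.

-2.2222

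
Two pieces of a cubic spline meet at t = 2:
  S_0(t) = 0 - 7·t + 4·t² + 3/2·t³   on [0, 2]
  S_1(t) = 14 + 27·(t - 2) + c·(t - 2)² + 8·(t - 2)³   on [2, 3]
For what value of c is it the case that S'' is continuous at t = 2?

13

S_0''(t) = 8 + 9·t, so S_0''(2) = 26. On the right, S_1''(2) = 2c, so c = 13.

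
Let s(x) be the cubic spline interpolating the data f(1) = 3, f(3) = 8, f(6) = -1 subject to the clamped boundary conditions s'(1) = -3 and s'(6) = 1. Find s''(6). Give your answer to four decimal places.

Let σ_i = s''(x_i). Step sizes h_i = 2, 3; slopes of the chords Δ_i = (y_(i+1) - y_i)/h_i = 5/2, -3.
  2·σ_0 + 10·σ_1 + 3·σ_2 = 6(Δ_1 - Δ_0) = -33
Clamped end conditions give two more equations: 2h_0·σ_0 + h_0·σ_1 = 6(Δ_0 - s'(1)) = 33 and h_1·σ_1 + 2h_1·σ_2 = 6(s'(6) - Δ_1) = 24.
Solving the tridiagonal system: σ_0 = 247/20, σ_1 = -41/5, σ_2 = 81/10.

8.1000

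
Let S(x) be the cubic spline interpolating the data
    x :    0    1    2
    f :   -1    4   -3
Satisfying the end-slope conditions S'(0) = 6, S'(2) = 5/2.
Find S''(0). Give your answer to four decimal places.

Put m_i = S'' at the i-th knot. Here h = (1, 1) and Δ = (5, -7), so the interior equations h_(i-1)·m_(i-1) + 2(h_(i-1)+h_i)·m_i + h_i·m_(i+1) = 6(Δ_i − Δ_(i-1)) read
  1·m_0 + 4·m_1 + 1·m_2 = 6(Δ_1 - Δ_0) = -72
Clamped end conditions give two more equations: 2h_0·m_0 + h_0·m_1 = 6(Δ_0 - S'(0)) = -6 and h_1·m_1 + 2h_1·m_2 = 6(S'(2) - Δ_1) = 57.
Hence m_0 = 53/4, m_1 = -65/2, m_2 = 179/4.

13.2500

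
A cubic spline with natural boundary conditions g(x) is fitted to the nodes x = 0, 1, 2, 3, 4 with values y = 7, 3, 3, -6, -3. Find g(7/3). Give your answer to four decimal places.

Let M_i = g''(x_i). Step sizes h_i = 1, 1, 1, 1; slopes of the chords Δ_i = (y_(i+1) - y_i)/h_i = -4, 0, -9, 3.
  1·M_0 + 4·M_1 + 1·M_2 = 6(Δ_1 - Δ_0) = 24
  1·M_1 + 4·M_2 + 1·M_3 = 6(Δ_2 - Δ_1) = -54
  1·M_2 + 4·M_3 + 1·M_4 = 6(Δ_3 - Δ_2) = 72
Natural end conditions: M_0 = M_4 = 0.
Forward elimination and back-substitution give M_0 = 0, M_1 = 81/7, M_2 = -156/7, M_3 = 165/7, M_4 = 0.
On [2, 3], g(x) = 3 - 11/2·(x - 2) - 78/7·(x - 2)² + 107/14·(x - 2)³.
With (x - 2) = 1/3: g(7/3) = 40/189.

0.2116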